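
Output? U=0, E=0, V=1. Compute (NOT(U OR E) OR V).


U OR E = 0
NOT(0) = 1
1 OR 1 = 1

1


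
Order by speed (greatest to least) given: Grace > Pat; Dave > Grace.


Constraints: Grace > Pat; Dave > Grace
Method: at each step, the next-highest is the one remaining person who never appears on the smaller side of a constraint between remaining people.
  Step 1: remaining {Dave, Grace, Pat}; on the smaller side: {Grace, Pat} → Dave is next (Dave > Grace).
  Step 2: remaining {Grace, Pat}; on the smaller side: {Pat} → Grace is next (Grace > Pat).
  Step 3: only Pat remains → lowest.
Final ranking (highest to lowest):

Dave > Grace > Pat


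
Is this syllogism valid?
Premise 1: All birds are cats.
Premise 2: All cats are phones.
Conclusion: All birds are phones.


Premise 1: All birds are cats.
Premise 2: All cats are phones.
Conclusion: All birds are phones.
Barbara syllogism (AAA-1): All A are B, All B are C → All A are C.
Middle term (cats) distributed in premise 2.

Valid


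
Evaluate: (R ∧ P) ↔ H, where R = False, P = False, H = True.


R = False, P = False, H = True
Step 1: R ∧ P = False AND False = False
Step 2: (False) ↔ H: true when both sides have same truth value.
Result: False ↔ True = False

False


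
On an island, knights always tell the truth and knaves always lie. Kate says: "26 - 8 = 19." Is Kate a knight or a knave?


Statement: "26 - 8 = 19."
Actual: 26 - 8 = 18
Claimed: 19
Statement is FALSE → Kate lies → Knave

Knave


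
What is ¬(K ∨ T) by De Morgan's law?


De Morgan's law: ¬(P ∨ Q) ≡ ¬P ∧ ¬Q
¬(K ∨ T) = ¬K ∧ ¬T

¬K ∧ ¬T


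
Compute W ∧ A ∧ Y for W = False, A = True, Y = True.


W = False, A = True, Y = True
Step 1: W ∧ A = False AND True = False
Step 2: (False) ∧ Y = (False) AND True = False
AND is true only when ALL operands are true.

False


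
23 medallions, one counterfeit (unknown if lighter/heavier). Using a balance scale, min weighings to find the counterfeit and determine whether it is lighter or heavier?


Let n = 23. 46 possibilities (n medallions × lighter/heavier); each weighing has 3 outcomes.
Bound for k weighings: say the first weighing puts j medallions on each pan. If it tips, the 2j weighed medallions remain suspects (each with a known direction) and k-1 weighings give 3^(k-1) outcomes; 3^(k-1) is odd, so 2j ≤ 3^(k-1) - 1. If it balances, the n - 2j unweighed medallions remain with direction unknown: 2(n - 2j) ≤ 3^(k-1) - 1 by the same parity argument. Adding, n ≤ (3^(k-1) - 1) + (3^(k-1) - 1)/2 = (3^k - 3)/2, and the classical three-group strategy achieves this (3 medallions in 2 weighings, 12 in 3, 39 in 4, 120 in 5).
So we need the smallest k with (3^k - 3)/2 ≥ 23.
k = 3: (3^3 - 3)/2 = 12 < 23 ✗
k = 4: (3^4 - 3)/2 = 39 ≥ 23 ✓

4


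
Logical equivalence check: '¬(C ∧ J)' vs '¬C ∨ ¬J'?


Expression 1: ¬(C ∧ J)
Expression 2: ¬C ∨ ¬J
Truth table (C J | Expr1 Expr2):
  T T |   F     F
  T F |   T     T
  F T |   T     T
  F F |   T     T
All 4 rows agree, so the expressions are logically equivalent.

Yes


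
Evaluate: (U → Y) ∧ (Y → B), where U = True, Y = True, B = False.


U = True, Y = True, B = False
Step 1: U → Y is false only when U=True and Y=False. Result: True
Step 2: Y → B is false only when Y=True and B=False. Result: False
Step 3: True ∧ False = False

False


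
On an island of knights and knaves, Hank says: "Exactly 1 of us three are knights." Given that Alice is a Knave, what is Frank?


Hank claims exactly 1 knights among Hank, Alice, Frank.
Given: Alice is a Knave.

Case 1: Hank is a Knight (tells truth)
  Then exactly 1 of the three are knights.
  Counting Hank, Alice: 1 knight(s) so far. Need 0 more → Frank = Knave.
Case 2: Hank is a Knave (lies)
  Then the count is NOT 1.
  If Frank = Knight, count = 1 = 1 → claim would be true, contradicts lie.
  If Frank = Knave, count = 0 ≠ 1 → lie confirmed ✓

Frank is a Knave.

Knave


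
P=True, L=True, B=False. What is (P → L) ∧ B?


P = True, L = True, B = False
Expression: (P → L) ∧ B
Step 1: P → L = True → True (false only if P=True, L=False) = True
Step 2: (True) ∧ B = True AND False = False

False


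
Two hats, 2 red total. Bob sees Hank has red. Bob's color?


Total red = 2, Hank = red
Red accounted for: 1
Remaining for Bob: 1
Bob's hat is red.

red


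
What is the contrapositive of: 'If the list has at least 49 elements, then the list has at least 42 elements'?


Original: If the list has at least 49 elements, then the list has at least 42 elements
Contrapositive: If ¬Q, then ¬P
Negate Q: not (the list has at least 42 elements)
Negate P: not (the list has at least 49 elements)

If not (the list has at least 42 elements), then not (the list has at least 49 elements).


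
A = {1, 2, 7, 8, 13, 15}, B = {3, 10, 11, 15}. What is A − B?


A = {1, 2, 7, 8, 13, 15}
B = {3, 10, 11, 15}
Operation: difference A − B
In A but not B: 1, 2, 7, 8, 13

{1, 2, 7, 8, 13}


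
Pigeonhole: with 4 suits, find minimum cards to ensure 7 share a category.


Pigeonhole: to guarantee k in one of n categories, need (k-1)×n + 1.
k = 7, n = 4
Minimum = (7-1) × 4 + 1 = 6 × 4 + 1

25


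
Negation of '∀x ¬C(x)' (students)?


Original: ∀x ¬C(x)
Rule: ¬∀→∃, ¬∃→∀, negate predicate.
Negation: ∃x C(x)

∃x C(x)


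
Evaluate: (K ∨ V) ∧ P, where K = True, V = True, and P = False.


K = True, V = True, P = False
Step 1: K ∨ V = True OR True = True
Step 2: True ∧ P = True AND False = False
OR is true when at least one operand is true; AND requires both.

False


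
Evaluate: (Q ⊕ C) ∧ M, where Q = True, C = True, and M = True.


Q = True, C = True, M = True
Step 1: Q ⊕ C = True XOR True = False
Step 2: False ∧ M = False AND True = False
XOR true when exactly one of Q,C is true; then AND with M.

False


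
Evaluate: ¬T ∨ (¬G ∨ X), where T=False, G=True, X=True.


T = False, G = True, X = True
Expression: ¬T ∨ (¬G ∨ X)
Step 1: ¬G = NOT True = False
Step 2: ¬G ∨ X = False OR True = True
Step 3: ¬T = NOT False = True
Step 4: (True) ∨ (True) = True OR True = True

True


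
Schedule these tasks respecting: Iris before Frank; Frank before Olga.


Constraints: Iris before Frank; Frank before Olga
Method: repeatedly schedule the remaining task that has no remaining task required before it.
  Step 1: remaining {Iris, Frank, Olga}; every task except Iris still has a predecessor pending → schedule Iris.
  Step 2: remaining {Frank, Olga}; every task except Frank still has a predecessor pending → schedule Frank.
  Step 3: only Olga remains → schedule Olga.
Resulting order:

Iris → Frank → Olga


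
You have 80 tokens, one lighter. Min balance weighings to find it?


Each weighing has 3 outcomes (left heavy / balance / right heavy), so k weighings distinguish at most 3^k cases; splitting into three near-equal groups achieves this.
Need 3^k ≥ 80: 3^3 = 27 < 80 ≤ 3^4 = 81
k = ⌈log₃(80)⌉ = 4

4


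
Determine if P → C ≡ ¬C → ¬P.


Expression 1: P → C
Expression 2: ¬C → ¬P
Truth table (P C | Expr1 Expr2):
  T T |   T     T
  T F |   F     F
  F T |   T     T
  F F |   T     T
All 4 rows agree, so the expressions are logically equivalent.

Yes


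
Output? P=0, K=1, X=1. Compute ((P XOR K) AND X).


P XOR K = 0^1 = 1
1 AND 1 = 1

1


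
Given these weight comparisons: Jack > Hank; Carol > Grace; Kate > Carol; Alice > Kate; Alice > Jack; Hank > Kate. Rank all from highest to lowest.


Constraints: Jack > Hank; Carol > Grace; Kate > Carol; Alice > Kate; Alice > Jack; Hank > Kate
Method: at each step, the next-highest is the one remaining person who never appears on the smaller side of a constraint between remaining people.
  Step 1: remaining {Kate, Carol, Hank, Grace, Jack, Alice}; on the smaller side: {Kate, Carol, Hank, Grace, Jack} → Alice is next (Alice > Kate; Alice > Jack).
  Step 2: remaining {Kate, Carol, Hank, Grace, Jack}; on the smaller side: {Kate, Carol, Hank, Grace} → Jack is next (Jack > Hank).
  Step 3: remaining {Kate, Carol, Hank, Grace}; on the smaller side: {Kate, Carol, Grace} → Hank is next (Hank > Kate).
  Step 4: remaining {Kate, Carol, Grace}; on the smaller side: {Carol, Grace} → Kate is next (Kate > Carol).
  Step 5: remaining {Carol, Grace}; on the smaller side: {Grace} → Carol is next (Carol > Grace).
  Step 6: only Grace remains → lowest.
Final ranking (highest to lowest):

Alice > Jack > Hank > Kate > Carol > Grace


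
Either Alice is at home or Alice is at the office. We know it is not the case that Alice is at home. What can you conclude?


Disjunctive syllogism: P ∨ Q, ¬P ⊢ Q
Disjunction: Alice is at home ∨ Alice is at the office
We know it is not the case that Alice is at home.
By disjunctive syllogism, the other disjunct must be true.

Alice is at the office


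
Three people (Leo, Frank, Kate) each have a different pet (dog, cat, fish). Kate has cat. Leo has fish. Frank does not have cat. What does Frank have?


From clues:
  Kate → cat
  Leo → fish
By elimination, Frank gets the remaining.

dog


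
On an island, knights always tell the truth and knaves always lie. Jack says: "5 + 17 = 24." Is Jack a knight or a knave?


Statement: "5 + 17 = 24."
Actual: 5 + 17 = 22
Claimed: 24
Statement is FALSE → Jack lies → Knave

Knave


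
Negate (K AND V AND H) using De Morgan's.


De Morgan's law: ¬(P ∧ Q ∧ R) ≡ ¬P ∨ ¬Q ∨ ¬R
¬(K ∧ V ∧ H) = ¬K ∨ ¬V ∨ ¬H

¬K ∨ ¬V ∨ ¬H


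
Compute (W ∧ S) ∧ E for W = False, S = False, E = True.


W = False, S = False, E = True
Step 1: W ∧ S = False AND False = False
Step 2: False ∧ E = False AND True = False
AND is true only when ALL operands are true.

False


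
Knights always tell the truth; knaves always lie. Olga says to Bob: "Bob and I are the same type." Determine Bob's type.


Olga says: "Bob and I are the same type."
Case 1: Olga is a Knight (truth-teller)
  Statement is true → they ARE the same → Bob is also a Knight
Case 2: Olga is a Knave (liar)
  Statement is false → they are NOT the same → Bob is a Knight
In both cases, Bob is a Knight.

Knight


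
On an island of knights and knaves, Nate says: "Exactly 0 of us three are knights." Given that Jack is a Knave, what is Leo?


Nate claims exactly 0 knights among Nate, Jack, Leo.
Given: Jack is a Knave.

Case 1: Nate is a Knight (tells truth)
  Then exactly 0 of the three are knights.
  Counting Nate, Jack: 1 knight(s) so far. Need -1 more → impossible.
Case 2: Nate is a Knave (lies)
  Then the count is NOT 0.
  If Leo = Knave, count = 0 = 0 → claim would be true, contradicts lie.
  If Leo = Knight, count = 1 ≠ 0 → lie confirmed ✓

Leo is a Knight.

Knight


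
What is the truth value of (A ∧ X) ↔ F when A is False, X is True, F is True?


A = False, X = True, F = True
Step 1: A ∧ X = False AND True = False
Step 2: (False) ↔ F: true when both sides have same truth value.
Result: False ↔ True = False

False


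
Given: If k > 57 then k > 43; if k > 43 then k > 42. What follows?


Hypothetical syllogism: P → Q, Q → R ⊢ P → R
Premise 1: k > 57 → k > 43
Premise 2: k > 43 → k > 42
Chain the implications: the middle term (k > 43) links the two.
Conclusion: If k > 57, then k > 42.

If k > 57, then k > 42.


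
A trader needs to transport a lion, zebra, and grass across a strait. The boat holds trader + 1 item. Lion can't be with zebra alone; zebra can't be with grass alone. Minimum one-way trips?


1. trader+zebra → 2. trader ← 3. trader+lion → 4. trader+zebra ← 5. trader+grass → 6. trader ← 7. trader+zebra →
Minimum trips = 7

7


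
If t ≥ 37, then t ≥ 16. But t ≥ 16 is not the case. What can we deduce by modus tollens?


Modus tollens: P → Q, ¬Q ⊢ ¬P
P: t ≥ 37
Q: t ≥ 16
We have P → Q and Q is false.
By modus tollens, P must be false.

It is not the case that t ≥ 37


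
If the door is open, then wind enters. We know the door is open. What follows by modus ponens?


Modus ponens: P → Q, P ⊢ Q
P: the door is open
Q: wind enters
We have P → Q and P is true.
By modus ponens, Q must be true.

Wind enters


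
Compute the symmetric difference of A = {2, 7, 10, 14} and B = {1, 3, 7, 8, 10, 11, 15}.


A = {2, 7, 10, 14}
B = {1, 3, 7, 8, 10, 11, 15}
Operation: symmetric difference
In A only: [2, 14], in B only: [1, 3, 8, 11, 15]

{1, 2, 3, 8, 11, 14, 15}


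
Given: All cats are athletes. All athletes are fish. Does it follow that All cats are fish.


Premise 1: All cats are athletes.
Premise 2: All athletes are fish.
Conclusion: All cats are fish.
Barbara syllogism (AAA-1): All A are B, All B are C → All A are C.
Middle term (athletes) distributed in premise 2.

Valid


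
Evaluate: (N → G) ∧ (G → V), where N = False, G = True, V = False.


N = False, G = True, V = False
Step 1: N → G is false only when N=True and G=False. Result: True
Step 2: G → V is false only when G=True and V=False. Result: False
Step 3: True ∧ False = False

False


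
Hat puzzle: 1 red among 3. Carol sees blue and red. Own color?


Total red = 1, seen red = 1
Own red = 1 - 1 = 0
Carol's hat is blue.

blue


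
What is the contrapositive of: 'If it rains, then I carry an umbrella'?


Original: If it rains, then I carry an umbrella
Contrapositive: If ¬Q, then ¬P
Negate Q: not (I carry an umbrella)
Negate P: not (it rains)

If not (I carry an umbrella), then not (it rains).


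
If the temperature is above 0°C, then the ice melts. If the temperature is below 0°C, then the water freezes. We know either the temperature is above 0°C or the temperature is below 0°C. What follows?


Constructive dilemma: (P → Q) ∧ (R → S), P ∨ R ⊢ Q ∨ S
Premise 1: the temperature is above 0°C → the ice melts
Premise 2: the temperature is below 0°C → the water freezes
Premise 3: the temperature is above 0°C ∨ the temperature is below 0°C
Case 1: Assuming the temperature is above 0°C, then by Premise 1, the ice melts.
Case 2: Assuming the temperature is below 0°C, then by Premise 2, the water freezes.
Since one of the temperature is above 0°C or the temperature is below 0°C must hold, we get the ice melts or the water freezes.

The ice melts or the water freezes.


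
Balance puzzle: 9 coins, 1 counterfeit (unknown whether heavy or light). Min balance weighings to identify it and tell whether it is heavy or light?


Let n = 9. 18 possibilities (n coins × lighter/heavier); each weighing has 3 outcomes.
Bound for k weighings: say the first weighing puts j coins on each pan. If it tips, the 2j weighed coins remain suspects (each with a known direction) and k-1 weighings give 3^(k-1) outcomes; 3^(k-1) is odd, so 2j ≤ 3^(k-1) - 1. If it balances, the n - 2j unweighed coins remain with direction unknown: 2(n - 2j) ≤ 3^(k-1) - 1 by the same parity argument. Adding, n ≤ (3^(k-1) - 1) + (3^(k-1) - 1)/2 = (3^k - 3)/2, and the classical three-group strategy achieves this (3 coins in 2 weighings, 12 in 3, 39 in 4, 120 in 5).
So we need the smallest k with (3^k - 3)/2 ≥ 9.
k = 2: (3^2 - 3)/2 = 3 < 9 ✗
k = 3: (3^3 - 3)/2 = 12 ≥ 9 ✓

3


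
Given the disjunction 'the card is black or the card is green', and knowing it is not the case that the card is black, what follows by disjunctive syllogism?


Disjunctive syllogism: P ∨ Q, ¬P ⊢ Q
Disjunction: the card is black ∨ the card is green
We know it is not the case that the card is black.
By disjunctive syllogism, the other disjunct must be true.

The card is green


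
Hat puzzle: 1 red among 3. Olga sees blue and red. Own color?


Total red = 1, seen red = 1
Own red = 1 - 1 = 0
Olga's hat is blue.

blue


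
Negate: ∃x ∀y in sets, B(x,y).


Original: ∃x ∀y B(x,y)
Rule: ¬∀→∃, ¬∃→∀, negate predicate.
Negation: ∀x ∃y ¬B(x,y)

∀x ∃y ¬B(x,y)


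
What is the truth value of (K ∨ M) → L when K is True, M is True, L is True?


K = True, M = True, L = True
Step 1: K ∨ M = True OR True = True
Step 2: (True) → L: false only when antecedent=True and L=False.
Result: True

True


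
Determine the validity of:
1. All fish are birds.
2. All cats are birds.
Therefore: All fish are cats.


Premise 1: All fish are birds.
Premise 2: All cats are birds.
Conclusion: All fish are cats.
Fallacy: undistributed middle. birds is predicate in both.
Counterexample: fish and cats could be disjoint subsets of birds.

Invalid


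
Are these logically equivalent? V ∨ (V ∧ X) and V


Expression 1: V ∨ (V ∧ X)
Expression 2: V
Truth table (V X | Expr1 Expr2):
  T T |   T     T
  T F |   T     T
  F T |   F     F
  F F |   F     F
All 4 rows agree, so the expressions are logically equivalent.

Yes


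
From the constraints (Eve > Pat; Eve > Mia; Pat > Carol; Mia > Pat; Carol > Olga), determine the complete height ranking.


Constraints: Eve > Pat; Eve > Mia; Pat > Carol; Mia > Pat; Carol > Olga
Method: at each step, the next-highest is the one remaining person who never appears on the smaller side of a constraint between remaining people.
  Step 1: remaining {Carol, Olga, Pat, Eve, Mia}; on the smaller side: {Carol, Olga, Pat, Mia} → Eve is next (Eve > Pat; Eve > Mia).
  Step 2: remaining {Carol, Olga, Pat, Mia}; on the smaller side: {Carol, Olga, Pat} → Mia is next (Mia > Pat).
  Step 3: remaining {Carol, Olga, Pat}; on the smaller side: {Carol, Olga} → Pat is next (Pat > Carol).
  Step 4: remaining {Carol, Olga}; on the smaller side: {Olga} → Carol is next (Carol > Olga).
  Step 5: only Olga remains → lowest.
Final ranking (highest to lowest):

Eve > Mia > Pat > Carol > Olga


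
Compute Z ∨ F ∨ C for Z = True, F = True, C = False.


Z = True, F = True, C = False
Step 1: Z ∨ F = True OR True = True
Step 2: True ∨ C = True OR False = True
OR is true when at least one operand is true.

True


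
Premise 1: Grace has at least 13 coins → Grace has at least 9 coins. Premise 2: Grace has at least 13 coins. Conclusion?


Modus ponens: P → Q, P ⊢ Q
P: Grace has at least 13 coins
Q: Grace has at least 9 coins
We have P → Q and P is true.
By modus ponens, Q must be true.

Grace has at least 9 coins


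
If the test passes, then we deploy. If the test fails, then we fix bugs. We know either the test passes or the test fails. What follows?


Constructive dilemma: (P → Q) ∧ (R → S), P ∨ R ⊢ Q ∨ S
Premise 1: the test passes → we deploy
Premise 2: the test fails → we fix bugs
Premise 3: the test passes ∨ the test fails
Case 1: Assuming the test passes, then by Premise 1, we deploy.
Case 2: Assuming the test fails, then by Premise 2, we fix bugs.
Since one of the test passes or the test fails must hold, we get we deploy or we fix bugs.

We deploy or we fix bugs.


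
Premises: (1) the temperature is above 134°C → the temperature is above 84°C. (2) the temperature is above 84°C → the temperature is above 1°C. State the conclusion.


Hypothetical syllogism: P → Q, Q → R ⊢ P → R
Premise 1: the temperature is above 134°C → the temperature is above 84°C
Premise 2: the temperature is above 84°C → the temperature is above 1°C
Chain the implications: the middle term (the temperature is above 84°C) links the two.
Conclusion: If the temperature is above 134°C, then the temperature is above 1°C.

If the temperature is above 134°C, then the temperature is above 1°C.


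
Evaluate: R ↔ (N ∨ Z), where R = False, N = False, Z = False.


R = False, N = False, Z = False
Step 1: N ∨ Z = False OR False = False
Step 2: R ↔ (False): true when both sides have same truth value.
Result: False ↔ False = True

True


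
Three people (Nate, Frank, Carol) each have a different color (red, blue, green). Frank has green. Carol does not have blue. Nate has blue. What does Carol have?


From clues:
  Nate → blue
  Frank → green
By elimination, Carol gets the remaining.

red


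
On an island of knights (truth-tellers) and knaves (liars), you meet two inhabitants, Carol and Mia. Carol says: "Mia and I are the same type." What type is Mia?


Carol says: "Mia and I are the same type."
Case 1: Carol is a Knight (truth-teller)
  Statement is true → they ARE the same → Mia is also a Knight
Case 2: Carol is a Knave (liar)
  Statement is false → they are NOT the same → Mia is a Knight
In both cases, Mia is a Knight.

Knight


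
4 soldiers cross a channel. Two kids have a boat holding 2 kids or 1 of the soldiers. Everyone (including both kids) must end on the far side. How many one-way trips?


Per crossing of one of the soldiers: kids→, one←, one of the soldiers→, one← = 4 trips
4 × 4 = 16, + 1 final kids→ = 17
Minimum trips = 17

17


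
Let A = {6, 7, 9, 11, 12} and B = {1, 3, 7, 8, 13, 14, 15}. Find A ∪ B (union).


A = {6, 7, 9, 11, 12}
B = {1, 3, 7, 8, 13, 14, 15}
Operation: union
All elements combined: 1, 3, 6, 7, 8, 9, 11, 12, 13, 14, 15

{1, 3, 6, 7, 8, 9, 11, 12, 13, 14, 15}


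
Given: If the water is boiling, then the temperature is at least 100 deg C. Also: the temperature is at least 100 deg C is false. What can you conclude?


Modus tollens: P → Q, ¬Q ⊢ ¬P
P: the water is boiling
Q: the temperature is at least 100 deg C
We have P → Q and Q is false.
By modus tollens, P must be false.

It is not the case that the water is boiling


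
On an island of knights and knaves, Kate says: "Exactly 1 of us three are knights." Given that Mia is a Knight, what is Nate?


Kate claims exactly 1 knights among Kate, Mia, Nate.
Given: Mia is a Knight.

Case 1: Kate is a Knight (tells truth)
  Then exactly 1 of the three are knights.
  Counting Kate, Mia: 2 knight(s) so far. Need -1 more → impossible.
Case 2: Kate is a Knave (lies)
  Then the count is NOT 1.
  If Nate = Knave, count = 1 = 1 → claim would be true, contradicts lie.
  If Nate = Knight, count = 2 ≠ 1 → lie confirmed ✓

Nate is a Knight.

Knight


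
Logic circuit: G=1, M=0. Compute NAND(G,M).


G AND M = 0
NOT(0) = 1

1


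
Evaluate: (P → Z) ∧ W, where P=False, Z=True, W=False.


P = False, Z = True, W = False
Expression: (P → Z) ∧ W
Step 1: P → Z = False → True (false only if P=True, Z=False) = True
Step 2: (True) ∧ W = True AND False = False

False


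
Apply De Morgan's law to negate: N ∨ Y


De Morgan's law: ¬(P ∨ Q) ≡ ¬P ∧ ¬Q
¬(N ∨ Y) = ¬N ∧ ¬Y

¬N ∧ ¬Y


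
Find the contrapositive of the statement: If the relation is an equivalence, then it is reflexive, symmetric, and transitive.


Original: If the relation is an equivalence, then it is reflexive, symmetric, and transitive
Contrapositive: If ¬Q, then ¬P
Negate Q: not (it is reflexive, symmetric, and transitive)
Negate P: not (the relation is an equivalence)

If not (it is reflexive, symmetric, and transitive), then not (the relation is an equivalence).


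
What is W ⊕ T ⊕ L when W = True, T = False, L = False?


W = True, T = False, L = False
Step 1: W ⊕ T = True XOR False = True
Step 2: True ⊕ L = True XOR False = True
XOR is true when an odd number of operands are true.

True


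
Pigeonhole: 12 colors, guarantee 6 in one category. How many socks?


Pigeonhole: to guarantee k in one of n categories, need (k-1)×n + 1.
k = 6, n = 12
Minimum = (6-1) × 12 + 1 = 5 × 12 + 1

61


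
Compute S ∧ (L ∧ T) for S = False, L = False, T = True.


S = False, L = False, T = True
Step 1: L ∧ T = False AND True = False
Step 2: S ∧ False = False AND False = False
AND is true only when ALL operands are true.

False


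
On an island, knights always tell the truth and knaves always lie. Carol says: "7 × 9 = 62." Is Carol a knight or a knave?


Statement: "7 × 9 = 62."
Actual: 7 × 9 = 63
Claimed: 62
Statement is FALSE → Carol lies → Knave

Knave


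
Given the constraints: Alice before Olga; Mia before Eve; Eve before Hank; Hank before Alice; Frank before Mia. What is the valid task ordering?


Constraints: Alice before Olga; Mia before Eve; Eve before Hank; Hank before Alice; Frank before Mia
Method: repeatedly schedule the remaining task that has no remaining task required before it.
  Step 1: remaining {Frank, Eve, Olga, Alice, Hank, Mia}; every task except Frank still has a predecessor pending → schedule Frank.
  Step 2: remaining {Eve, Olga, Alice, Hank, Mia}; every task except Mia still has a predecessor pending → schedule Mia.
  Step 3: remaining {Eve, Olga, Alice, Hank}; every task except Eve still has a predecessor pending → schedule Eve.
  Step 4: remaining {Olga, Alice, Hank}; every task except Hank still has a predecessor pending → schedule Hank.
  Step 5: remaining {Olga, Alice}; every task except Alice still has a predecessor pending → schedule Alice.
  Step 6: only Olga remains → schedule Olga.
Resulting order:

Frank → Mia → Eve → Hank → Alice → Olga


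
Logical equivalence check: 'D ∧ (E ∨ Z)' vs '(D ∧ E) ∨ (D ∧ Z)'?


Expression 1: D ∧ (E ∨ Z)
Expression 2: (D ∧ E) ∨ (D ∧ Z)
Truth table (D E Z | Expr1 Expr2):
  T T T |   T     T
  T T F |   T     T
  T F T |   T     T
  T F F |   F     F
  F T T |   F     F
  F T F |   F     F
  F F T |   F     F
  F F F |   F     F
All 8 rows agree, so the expressions are logically equivalent.

Yes


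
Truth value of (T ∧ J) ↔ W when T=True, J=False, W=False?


T = True, J = False, W = False
Expression: (T ∧ J) ↔ W
Step 1: T ∧ J = True AND False = False
Step 2: (False) ↔ W = (False iff False) = True

True


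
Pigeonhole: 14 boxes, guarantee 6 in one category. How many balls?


Pigeonhole: to guarantee k in one of n categories, need (k-1)×n + 1.
k = 6, n = 14
Minimum = (6-1) × 14 + 1 = 5 × 14 + 1

71


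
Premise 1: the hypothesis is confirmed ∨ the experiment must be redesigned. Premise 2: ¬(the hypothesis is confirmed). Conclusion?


Disjunctive syllogism: P ∨ Q, ¬P ⊢ Q
Disjunction: the hypothesis is confirmed ∨ the experiment must be redesigned
We know it is not the case that the hypothesis is confirmed.
By disjunctive syllogism, the other disjunct must be true.

The experiment must be redesigned


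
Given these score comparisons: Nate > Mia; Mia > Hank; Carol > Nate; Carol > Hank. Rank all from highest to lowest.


Constraints: Nate > Mia; Mia > Hank; Carol > Nate; Carol > Hank
Method: at each step, the next-highest is the one remaining person who never appears on the smaller side of a constraint between remaining people.
  Step 1: remaining {Hank, Mia, Carol, Nate}; on the smaller side: {Hank, Mia, Nate} → Carol is next (Carol > Nate; Carol > Hank).
  Step 2: remaining {Hank, Mia, Nate}; on the smaller side: {Hank, Mia} → Nate is next (Nate > Mia).
  Step 3: remaining {Hank, Mia}; on the smaller side: {Hank} → Mia is next (Mia > Hank).
  Step 4: only Hank remains → lowest.
Final ranking (highest to lowest):

Carol > Nate > Mia > Hank


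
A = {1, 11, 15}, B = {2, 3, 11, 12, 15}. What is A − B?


A = {1, 11, 15}
B = {2, 3, 11, 12, 15}
Operation: difference A − B
In A but not B: 1

{1}


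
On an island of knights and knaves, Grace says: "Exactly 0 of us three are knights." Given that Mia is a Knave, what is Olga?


Grace claims exactly 0 knights among Grace, Mia, Olga.
Given: Mia is a Knave.

Case 1: Grace is a Knight (tells truth)
  Then exactly 0 of the three are knights.
  Counting Grace, Mia: 1 knight(s) so far. Need -1 more → impossible.
Case 2: Grace is a Knave (lies)
  Then the count is NOT 0.
  If Olga = Knave, count = 0 = 0 → claim would be true, contradicts lie.
  If Olga = Knight, count = 1 ≠ 0 → lie confirmed ✓

Olga is a Knight.

Knight


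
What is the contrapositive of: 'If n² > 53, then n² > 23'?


Original: If n² > 53, then n² > 23
Contrapositive: If ¬Q, then ¬P
Negate Q: not (n² > 23)
Negate P: not (n² > 53)

If not (n² > 23), then not (n² > 53).


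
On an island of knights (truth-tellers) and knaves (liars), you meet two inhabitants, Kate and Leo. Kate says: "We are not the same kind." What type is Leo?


Kate says: "We are not the same kind."
Case 1: Kate is a Knight (truth-teller)
  Statement is true → they ARE different → Leo is a Knave
Case 2: Kate is a Knave (liar)
  Statement is false → they are NOT different → Leo is a Knave
In both cases, Leo is a Knave.

Knave


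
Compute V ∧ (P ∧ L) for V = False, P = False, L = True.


V = False, P = False, L = True
Step 1: P ∧ L = False AND True = False
Step 2: V ∧ False = False AND False = False
AND is true only when ALL operands are true.

False


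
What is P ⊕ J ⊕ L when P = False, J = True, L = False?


P = False, J = True, L = False
Step 1: P ⊕ J = False XOR True = True
Step 2: True ⊕ L = True XOR False = True
XOR is true when an odd number of operands are true.

True


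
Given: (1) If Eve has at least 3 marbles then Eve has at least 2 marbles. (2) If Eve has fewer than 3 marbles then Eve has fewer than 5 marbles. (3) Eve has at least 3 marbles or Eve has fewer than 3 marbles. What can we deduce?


Constructive dilemma: (P → Q) ∧ (R → S), P ∨ R ⊢ Q ∨ S
Premise 1: Eve has at least 3 marbles → Eve has at least 2 marbles
Premise 2: Eve has fewer than 3 marbles → Eve has fewer than 5 marbles
Premise 3: Eve has at least 3 marbles ∨ Eve has fewer than 3 marbles
Case 1: Assuming Eve has at least 3 marbles, then by Premise 1, Eve has at least 2 marbles.
Case 2: Assuming Eve has fewer than 3 marbles, then by Premise 2, Eve has fewer than 5 marbles.
Since one of Eve has at least 3 marbles or Eve has fewer than 3 marbles must hold, we get Eve has at least 2 marbles or Eve has fewer than 5 marbles.

Eve has at least 2 marbles or Eve has fewer than 5 marbles.


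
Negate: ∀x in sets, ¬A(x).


Original: ∀x ¬A(x)
Rule: ¬∀→∃, ¬∃→∀, negate predicate.
Negation: ∃x A(x)

∃x A(x)


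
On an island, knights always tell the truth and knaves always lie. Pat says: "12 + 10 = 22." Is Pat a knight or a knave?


Statement: "12 + 10 = 22."
Actual: 12 + 10 = 22
Claimed: 22
Statement is TRUE → Pat tells the truth → Knight

Knight


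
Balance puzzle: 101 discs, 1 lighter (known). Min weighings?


Each weighing has 3 outcomes (left heavy / balance / right heavy), so k weighings distinguish at most 3^k cases; splitting into three near-equal groups achieves this.
Need 3^k ≥ 101: 3^4 = 81 < 101 ≤ 3^5 = 243
k = ⌈log₃(101)⌉ = 5

5


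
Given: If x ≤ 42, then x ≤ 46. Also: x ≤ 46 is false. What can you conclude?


Modus tollens: P → Q, ¬Q ⊢ ¬P
P: x ≤ 42
Q: x ≤ 46
We have P → Q and Q is false.
By modus tollens, P must be false.

It is not the case that x ≤ 42


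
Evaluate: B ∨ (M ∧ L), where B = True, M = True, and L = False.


B = True, M = True, L = False
Step 1: M ∧ L = True AND False = False
Step 2: B ∨ False = True OR False = True
AND evaluated first (higher precedence); then OR applied.

True


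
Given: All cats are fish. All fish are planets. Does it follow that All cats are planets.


Premise 1: All cats are fish.
Premise 2: All fish are planets.
Conclusion: All cats are planets.
Barbara syllogism (AAA-1): All A are B, All B are C → All A are C.
Middle term (fish) distributed in premise 2.

Valid


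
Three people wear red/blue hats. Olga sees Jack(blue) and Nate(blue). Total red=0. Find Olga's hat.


Total red = 0, seen red = 0
Own red = 0 - 0 = 0
Olga's hat is blue.

blue


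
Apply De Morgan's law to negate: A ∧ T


De Morgan's law: ¬(P ∧ Q) ≡ ¬P ∨ ¬Q
¬(A ∧ T) = ¬A ∨ ¬T

¬A ∨ ¬T


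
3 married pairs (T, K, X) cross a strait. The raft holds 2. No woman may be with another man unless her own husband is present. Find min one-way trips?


Label couples T, K, X (H = husband, W = wife).
Counting alone: 6 people, the raft carries 2 and someone must bring it back, so each round trip nets at most +1 on the far side until the last crossing → at least 9 trips. The jealousy constraint makes 9 impossible; the shortest valid schedule has 11:
1. WT+WK →  (far: WT,WK; near: HT,HK,HX,WX)
2. WT ←       (far: WK; near: HT,HK,HX,WT,WX)
3. WT+WX →  (far: WT,WK,WX; near: HT,HK,HX)
4. WT ←       (far: WK,WX; near: HT,HK,HX,WT)
5. HK+HX →  (far: HK,WK,HX,WX; near: HT,WT)
6. HK+WK ←  (far: HX,WX; near: HT,WT,HK,WK)
7. HT+HK →  (far: HT,HK,HX,WX; near: WT,WK)
8. WX ←       (far: HT,HK,HX; near: WT,WK,WX)
9. WT+WK →  (far: HT,WT,HK,WK,HX; near: WX)
10. HX ←      (far: HT,WT,HK,WK; near: HX,WX)
11. HX+WX → (far: all six; near: empty)
In every state each wife is either with her husband or with no other man.
Minimum trips = 11

11


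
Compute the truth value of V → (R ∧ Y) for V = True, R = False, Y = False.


V = True, R = False, Y = False
Step 1: R ∧ Y = False AND False = False
Step 2: V → (False): false only when V=True and consequent=False.
Result: False

False


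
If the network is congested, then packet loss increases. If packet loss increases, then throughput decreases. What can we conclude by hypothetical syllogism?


Hypothetical syllogism: P → Q, Q → R ⊢ P → R
Premise 1: the network is congested → packet loss increases
Premise 2: packet loss increases → throughput decreases
Chain the implications: the middle term (packet loss increases) links the two.
Conclusion: If the network is congested, then throughput decreases.

If the network is congested, then throughput decreases.


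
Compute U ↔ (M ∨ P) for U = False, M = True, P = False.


U = False, M = True, P = False
Step 1: M ∨ P = True OR False = True
Step 2: U ↔ (True): true when both sides have same truth value.
Result: False ↔ True = False

False


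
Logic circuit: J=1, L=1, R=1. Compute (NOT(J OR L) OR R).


J OR L = 1
NOT(1) = 0
0 OR 1 = 1

1


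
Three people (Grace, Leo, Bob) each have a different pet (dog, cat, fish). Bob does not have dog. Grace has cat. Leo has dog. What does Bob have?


From clues:
  Leo → dog
  Grace → cat
By elimination, Bob gets the remaining.

fish


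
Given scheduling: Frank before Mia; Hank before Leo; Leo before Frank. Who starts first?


Constraints: Frank before Mia; Hank before Leo; Leo before Frank
The first task can have nothing scheduled before it, so it must never appear on the right of a 'before'.
Tasks appearing after some 'before': Mia, Leo, Frank.
The only task not in that list is Hank → it is first.

Hank


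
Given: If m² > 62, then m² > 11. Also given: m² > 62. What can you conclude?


Modus ponens: P → Q, P ⊢ Q
P: m² > 62
Q: m² > 11
We have P → Q and P is true.
By modus ponens, Q must be true.

m² > 11


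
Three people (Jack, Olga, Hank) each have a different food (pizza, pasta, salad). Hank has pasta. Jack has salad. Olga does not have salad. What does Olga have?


From clues:
  Hank → pasta
  Jack → salad
By elimination, Olga gets the remaining.

pizza


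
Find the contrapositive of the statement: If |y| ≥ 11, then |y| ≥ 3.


Original: If |y| ≥ 11, then |y| ≥ 3
Contrapositive: If ¬Q, then ¬P
Negate Q: not (|y| ≥ 3)
Negate P: not (|y| ≥ 11)

If not (|y| ≥ 3), then not (|y| ≥ 11).


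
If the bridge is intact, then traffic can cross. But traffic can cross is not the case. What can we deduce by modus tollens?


Modus tollens: P → Q, ¬Q ⊢ ¬P
P: the bridge is intact
Q: traffic can cross
We have P → Q and Q is false.
By modus tollens, P must be false.

It is not the case that the bridge is intact


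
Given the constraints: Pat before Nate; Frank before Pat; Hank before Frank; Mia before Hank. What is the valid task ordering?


Constraints: Pat before Nate; Frank before Pat; Hank before Frank; Mia before Hank
Method: repeatedly schedule the remaining task that has no remaining task required before it.
  Step 1: remaining {Frank, Hank, Mia, Pat, Nate}; every task except Mia still has a predecessor pending → schedule Mia.
  Step 2: remaining {Frank, Hank, Pat, Nate}; every task except Hank still has a predecessor pending → schedule Hank.
  Step 3: remaining {Frank, Pat, Nate}; every task except Frank still has a predecessor pending → schedule Frank.
  Step 4: remaining {Pat, Nate}; every task except Pat still has a predecessor pending → schedule Pat.
  Step 5: only Nate remains → schedule Nate.
Resulting order:

Mia → Hank → Frank → Pat → Nate


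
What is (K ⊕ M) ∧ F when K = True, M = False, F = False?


K = True, M = False, F = False
Step 1: K ⊕ M = True XOR False = True
Step 2: True ∧ F = True AND False = False
XOR true when exactly one of K,M is true; then AND with F.

False


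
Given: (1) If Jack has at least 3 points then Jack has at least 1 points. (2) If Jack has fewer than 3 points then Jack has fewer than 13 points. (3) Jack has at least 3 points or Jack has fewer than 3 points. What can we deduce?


Constructive dilemma: (P → Q) ∧ (R → S), P ∨ R ⊢ Q ∨ S
Premise 1: Jack has at least 3 points → Jack has at least 1 points
Premise 2: Jack has fewer than 3 points → Jack has fewer than 13 points
Premise 3: Jack has at least 3 points ∨ Jack has fewer than 3 points
Case 1: Assuming Jack has at least 3 points, then by Premise 1, Jack has at least 1 points.
Case 2: Assuming Jack has fewer than 3 points, then by Premise 2, Jack has fewer than 13 points.
Since one of Jack has at least 3 points or Jack has fewer than 3 points must hold, we get Jack has at least 1 points or Jack has fewer than 13 points.

Jack has at least 1 points or Jack has fewer than 13 points.


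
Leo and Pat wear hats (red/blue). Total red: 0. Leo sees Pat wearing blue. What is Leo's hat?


Total red = 0, Pat = blue
Red accounted for: 0
Remaining for Leo: 0
Leo's hat is blue.

blue


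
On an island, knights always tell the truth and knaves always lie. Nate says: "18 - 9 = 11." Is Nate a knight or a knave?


Statement: "18 - 9 = 11."
Actual: 18 - 9 = 9
Claimed: 11
Statement is FALSE → Nate lies → Knave

Knave


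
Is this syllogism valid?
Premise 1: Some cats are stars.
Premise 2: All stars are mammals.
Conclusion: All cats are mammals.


Premise 1: Some cats are stars.
Premise 2: All stars are mammals.
Conclusion: All cats are mammals.
Fallacy: illicit minor. The minor term (cats) is distributed in the conclusion ('All cats ...') but undistributed in its premise ('Some cats are stars' doesn't cover all cats).
Only 'Some cats are mammals' follows, not 'All'.

Invalid


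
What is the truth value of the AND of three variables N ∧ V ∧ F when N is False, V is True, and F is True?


N = False, V = True, F = True
Step 1: N ∧ V = False AND True = False
Step 2: (False) ∧ F = (False) AND True = False
AND is true only when ALL operands are true.

False


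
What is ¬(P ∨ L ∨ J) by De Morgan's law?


De Morgan's law: ¬(P ∨ Q ∨ R) ≡ ¬P ∧ ¬Q ∧ ¬R
¬(P ∨ L ∨ J) = ¬P ∧ ¬L ∧ ¬J

¬P ∧ ¬L ∧ ¬J


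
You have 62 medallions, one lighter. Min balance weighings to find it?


Each weighing has 3 outcomes (left heavy / balance / right heavy), so k weighings distinguish at most 3^k cases; splitting into three near-equal groups achieves this.
Need 3^k ≥ 62: 3^3 = 27 < 62 ≤ 3^4 = 81
k = ⌈log₃(62)⌉ = 4

4


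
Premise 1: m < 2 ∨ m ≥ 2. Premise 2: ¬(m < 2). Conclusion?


Disjunctive syllogism: P ∨ Q, ¬P ⊢ Q
Disjunction: m < 2 ∨ m ≥ 2
We know it is not the case that m < 2.
By disjunctive syllogism, the other disjunct must be true.

m ≥ 2


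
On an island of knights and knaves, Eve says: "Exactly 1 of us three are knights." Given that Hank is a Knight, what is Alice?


Eve claims exactly 1 knights among Eve, Hank, Alice.
Given: Hank is a Knight.

Case 1: Eve is a Knight (tells truth)
  Then exactly 1 of the three are knights.
  Counting Eve, Hank: 2 knight(s) so far. Need -1 more → impossible.
Case 2: Eve is a Knave (lies)
  Then the count is NOT 1.
  If Alice = Knave, count = 1 = 1 → claim would be true, contradicts lie.
  If Alice = Knight, count = 2 ≠ 1 → lie confirmed ✓

Alice is a Knight.

Knight
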